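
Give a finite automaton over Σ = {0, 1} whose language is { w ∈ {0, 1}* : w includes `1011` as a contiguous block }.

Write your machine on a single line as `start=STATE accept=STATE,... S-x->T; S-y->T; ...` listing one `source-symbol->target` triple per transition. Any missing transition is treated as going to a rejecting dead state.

start=A; accept=E; A-0->A; A-1->B; B-0->C; B-1->B; C-0->A; C-1->D; D-0->C; D-1->E; E-0->E; E-1->E

Track how much of `1011` has been matched so far: state A is no progress, E is the absorbing accept state reached once `1011` has occurred. Intermediate states record partial matches; on a mismatch, fall back to the longest reusable overlap.
       0  1 
>  A   A  B 
   B   C  B 
   C   A  D 
   D   C  E 
 * E   E  E 
(> = start, * = accepting)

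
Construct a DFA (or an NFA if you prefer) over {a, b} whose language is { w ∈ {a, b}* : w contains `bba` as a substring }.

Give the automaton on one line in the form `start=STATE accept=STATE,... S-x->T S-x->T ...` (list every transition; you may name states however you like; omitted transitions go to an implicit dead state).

States q0..q2 record the length of the longest prefix of `bba` that matches the current input suffix. Reaching q3 means `bba` has been seen, and we stay there forever. Accept from q3.
        a   b  
>  q0   q0  q1 
   q1   q0  q2 
   q2   q3  q2 
 * q3   q3  q3 
(> = start, * = accepting)

start=q0 accept=q3 q0-a->q0 q0-b->q1 q1-a->q0 q1-b->q2 q2-a->q3 q2-b->q2 q3-a->q3 q3-b->q3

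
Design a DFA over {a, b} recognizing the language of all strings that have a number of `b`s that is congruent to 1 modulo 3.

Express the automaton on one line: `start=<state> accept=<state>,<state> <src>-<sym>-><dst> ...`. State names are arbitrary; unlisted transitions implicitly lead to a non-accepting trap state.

start=q0 accept=q1 q0-a->q0 q0-b->q1 q1-a->q1 q1-b->q2 q2-a->q2 q2-b->q0

Keep the running count of `b`s modulo 3: each `b` advances along the cycle q0 → q1 → q2 → q0 while other symbols loop. Accept at q1.
3 states suffice.
        a   b  
>  q0   q0  q1 
 * q1   q1  q2 
   q2   q2  q0 
(> = start, * = accepting)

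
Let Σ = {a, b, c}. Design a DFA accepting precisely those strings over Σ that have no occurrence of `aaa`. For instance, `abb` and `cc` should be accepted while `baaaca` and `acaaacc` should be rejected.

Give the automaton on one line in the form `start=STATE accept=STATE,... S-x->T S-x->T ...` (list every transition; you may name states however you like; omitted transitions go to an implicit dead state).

start=S0 accept=S0,S1,S2 S0-a->S1 S0-b->S0 S0-c->S0 S1-a->S2 S1-b->S0 S1-c->S0 S2-a->S3 S2-b->S0 S2-c->S0 S3-a->S3 S3-b->S3 S3-c->S3

This is the complement of 'contains `aaa`'. Use the same substring-matching states — S0 through S3 holding how much of `aaa` has just been matched — but flip the accepting set: everything except the trap S3 accepts.
With 4 states:
        a   b   c  
>* S0   S1  S0  S0 
 * S1   S2  S0  S0 
 * S2   S3  S0  S0 
   S3   S3  S3  S3 
(> = start, * = accepting)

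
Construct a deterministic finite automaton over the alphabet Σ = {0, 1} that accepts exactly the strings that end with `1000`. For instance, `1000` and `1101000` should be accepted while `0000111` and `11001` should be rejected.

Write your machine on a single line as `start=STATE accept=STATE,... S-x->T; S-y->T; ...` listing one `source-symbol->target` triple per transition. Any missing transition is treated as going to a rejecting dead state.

start=q0; accept=q4; q0-0->q0; q0-1->q1; q1-0->q2; q1-1->q1; q2-0->q3; q2-1->q1; q3-0->q4; q3-1->q1; q4-0->q0; q4-1->q1

Let each state record the length of the longest suffix of the input read so far that is also a prefix of `1000`. q1 means the last symbol is `1`; q2 means the last 2 symbols are `10`; q3 means the last 3 symbols are `100`; q4 means the last 4 symbols are `1000`. Accept only at q4, where the string currently ends in `1000`.
With 5 states:
        0   1  
>  q0   q0  q1 
   q1   q2  q1 
   q2   q3  q1 
   q3   q4  q1 
 * q4   q0  q1 
(> = start, * = accepting)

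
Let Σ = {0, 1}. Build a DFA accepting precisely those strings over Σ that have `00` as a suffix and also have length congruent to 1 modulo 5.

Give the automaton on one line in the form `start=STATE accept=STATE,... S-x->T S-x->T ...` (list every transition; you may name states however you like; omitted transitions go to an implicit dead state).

Build one automaton per condition and run them in lockstep. One (3 states) tracks how much of the suffix `00` has currently been matched; the other (5 states) tracks the input length modulo 5. Each combined state is a pair, one component from each; accept when both components accept.
15 states suffice.
          0    1  
>  S0     S1   S2 
   S1     S3   S4 
   S2     S5   S4 
   S3     S6   S7 
   S4     S8   S7 
   S5     S6   S7 
   S6     S9  S10 
   S7    S11  S10 
   S8     S9  S10 
   S9    S12   S0 
   S10   S13   S0 
   S11   S12   S0 
   S12   S14   S2 
   S13   S14   S2 
 * S14    S3   S4 
(> = start, * = accepting)

start=S0 accept=S14 S0-0->S1 S0-1->S2 S1-0->S3 S1-1->S4 S2-0->S5 S2-1->S4 S3-0->S6 S3-1->S7 S4-0->S8 S4-1->S7 S5-0->S6 S5-1->S7 S6-0->S9 S6-1->S10 S7-0->S11 S7-1->S10 S8-0->S9 S8-1->S10 S9-0->S12 S9-1->S0 S10-0->S13 S10-1->S0 S11-0->S12 S11-1->S0 S12-0->S14 S12-1->S2 S13-0->S14 S13-1->S2 S14-0->S3 S14-1->S4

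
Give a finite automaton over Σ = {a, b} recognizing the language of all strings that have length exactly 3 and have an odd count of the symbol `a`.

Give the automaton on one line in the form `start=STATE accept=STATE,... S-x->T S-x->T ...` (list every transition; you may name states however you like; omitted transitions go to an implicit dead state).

Run two small machines in parallel and take their product. The first has 5 states tracking the input length, saturating at 4; the second has 2 states tracking the count of `a`s modulo 2. A product state is a pair (one from each), accepting exactly when both do. Minimizing collapses redundant product states.
7 states suffice.
        a   b  
>  S0   S1  S2 
   S1   S3  S4 
   S2   S4  S3 
   S3   S5  S6 
   S4   S6  S5 
 * S5   S6  S6 
   S6   S6  S6 
(> = start, * = accepting)

start=S0 accept=S5 S0-a->S1 S0-b->S2 S1-a->S3 S1-b->S4 S2-a->S4 S2-b->S3 S3-a->S5 S3-b->S6 S4-a->S6 S4-b->S5 S5-a->S6 S5-b->S6 S6-a->S6 S6-b->S6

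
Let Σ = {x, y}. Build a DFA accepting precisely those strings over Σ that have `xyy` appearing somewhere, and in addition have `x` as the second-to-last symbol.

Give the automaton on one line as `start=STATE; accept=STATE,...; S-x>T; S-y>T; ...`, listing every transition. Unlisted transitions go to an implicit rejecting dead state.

start=q0; accept=q5,q6; q0-x>q1; q0-y>q0; q1-x>q1; q1-y>q2; q2-x>q1; q2-y>q3; q3-x>q4; q3-y>q3; q4-x>q5; q4-y>q6; q5-x>q5; q5-y>q6; q6-x>q4; q6-y>q3

Run two small machines in parallel and take their product. The first has 4 states tracking whether and how much of `xyy` has been seen; the second has 7 states tracking the last 2 symbols read. A product state is a pair (one from each), accepting exactly when both do. Minimizing collapses redundant product states.
7 states suffice.
        x   y  
>  q0   q1  q0 
   q1   q1  q2 
   q2   q1  q3 
   q3   q4  q3 
   q4   q5  q6 
 * q5   q5  q6 
 * q6   q4  q3 
(> = start, * = accepting)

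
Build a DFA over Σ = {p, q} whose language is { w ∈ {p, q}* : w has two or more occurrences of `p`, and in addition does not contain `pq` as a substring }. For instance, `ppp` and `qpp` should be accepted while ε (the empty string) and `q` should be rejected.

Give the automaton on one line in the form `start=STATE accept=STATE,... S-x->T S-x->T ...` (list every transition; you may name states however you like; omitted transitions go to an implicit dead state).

Run two small machines in parallel and take their product. The first has 4 states tracking the count of `p`s, saturating at 3; the second has 3 states tracking partial matches of the forbidden pattern `pq`. A product state is a pair (one from each), accepting exactly when both do. After merging equivalent states the machine shrinks.
A 4-state machine:
        p   q  
>  s0   s1  s0 
   s1   s2  s3 
 * s2   s2  s3 
   s3   s3  s3 
(> = start, * = accepting)

start=s0 accept=s2 s0-p->s1 s0-q->s0 s1-p->s2 s1-q->s3 s2-p->s2 s2-q->s3 s3-p->s3 s3-q->s3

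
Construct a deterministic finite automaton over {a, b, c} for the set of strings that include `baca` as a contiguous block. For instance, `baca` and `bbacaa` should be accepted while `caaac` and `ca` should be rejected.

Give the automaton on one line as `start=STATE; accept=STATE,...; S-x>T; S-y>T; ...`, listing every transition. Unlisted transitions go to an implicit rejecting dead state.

States q0..q3 record the length of the longest prefix of `baca` that matches the current input suffix. Reaching q4 means `baca` has been seen, and we stay there forever. Accept from q4.
        a   b   c  
>  q0   q0  q1  q0 
   q1   q2  q1  q0 
   q2   q0  q1  q3 
   q3   q4  q1  q0 
 * q4   q4  q4  q4 
(> = start, * = accepting)

start=q0; accept=q4; q0-a>q0; q0-b>q1; q0-c>q0; q1-a>q2; q1-b>q1; q1-c>q0; q2-a>q0; q2-b>q1; q2-c>q3; q3-a>q4; q3-b>q1; q3-c>q0; q4-a>q4; q4-b>q4; q4-c>q4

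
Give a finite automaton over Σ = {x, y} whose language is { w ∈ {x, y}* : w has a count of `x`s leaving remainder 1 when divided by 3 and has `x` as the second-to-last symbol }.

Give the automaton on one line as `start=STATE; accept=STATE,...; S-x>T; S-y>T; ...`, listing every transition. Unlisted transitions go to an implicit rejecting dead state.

Run two small machines in parallel and take their product. One (3 states) tracks the count of `x`s modulo 3; the other (7 states) tracks the last 2 symbols read. Each combined state is a pair, one component from each; accept when both components accept. After merging equivalent states the machine shrinks.
With 7 states:
        x   y  
>  q0   q1  q0 
   q1   q2  q3 
   q2   q4  q2 
 * q3   q2  q5 
   q4   q6  q0 
   q5   q2  q5 
 * q6   q2  q3 
(> = start, * = accepting)

start=q0; accept=q3,q6; q0-x>q1; q0-y>q0; q1-x>q2; q1-y>q3; q2-x>q4; q2-y>q2; q3-x>q2; q3-y>q5; q4-x>q6; q4-y>q0; q5-x>q2; q5-y>q5; q6-x>q2; q6-y>q3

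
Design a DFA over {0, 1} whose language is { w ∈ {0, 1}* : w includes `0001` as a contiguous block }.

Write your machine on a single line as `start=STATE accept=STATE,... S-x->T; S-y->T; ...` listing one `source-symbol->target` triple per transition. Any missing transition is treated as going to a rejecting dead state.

start=S0; accept=S4; S0-0->S1; S0-1->S0; S1-0->S2; S1-1->S0; S2-0->S3; S2-1->S0; S3-0->S3; S3-1->S4; S4-0->S4; S4-1->S4

Track how much of `0001` has been matched so far: state S0 is no progress, S4 is the absorbing accept state reached once `0001` has occurred. Intermediate states record partial matches; on a mismatch, fall back to the longest reusable overlap.
        0   1  
>  S0   S1  S0 
   S1   S2  S0 
   S2   S3  S0 
   S3   S3  S4 
 * S4   S4  S4 
(> = start, * = accepting)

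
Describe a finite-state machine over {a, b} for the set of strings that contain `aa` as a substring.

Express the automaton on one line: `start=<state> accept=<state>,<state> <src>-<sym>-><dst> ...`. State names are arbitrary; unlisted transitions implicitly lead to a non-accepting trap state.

Track how much of `aa` has been matched so far: state s0 is no progress, s2 is the absorbing accept state reached once `aa` has occurred. Intermediate states record partial matches; on a mismatch, fall back to the longest reusable overlap.
With 3 states:
        a   b  
>  s0   s1  s0 
   s1   s2  s0 
 * s2   s2  s2 
(> = start, * = accepting)

start=s0 accept=s2 s0-a->s1 s0-b->s0 s1-a->s2 s1-b->s0 s2-a->s2 s2-b->s2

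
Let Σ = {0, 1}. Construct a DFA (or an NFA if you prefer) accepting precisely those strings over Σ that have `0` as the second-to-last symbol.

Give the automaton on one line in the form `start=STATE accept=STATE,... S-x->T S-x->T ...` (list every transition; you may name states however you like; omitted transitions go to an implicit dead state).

start=q0 accept=q3,q4 q0-0->q1 q0-1->q2 q1-0->q3 q1-1->q4 q2-0->q5 q2-1->q6 q3-0->q3 q3-1->q4 q4-0->q5 q4-1->q6 q5-0->q3 q5-1->q4 q6-0->q5 q6-1->q6

Because acceptance depends on a position counted from the end, the machine has to buffer the most recent 2 symbols. Make each state the string of the last up-to-2 symbols read; on input `x` shift the window left and append `x`. Accept when the buffered window has length 2 and begins with `0`.
With 7 states:
        0   1  
>  q0   q1  q2 
   q1   q3  q4 
   q2   q5  q6 
 * q3   q3  q4 
 * q4   q5  q6 
   q5   q3  q4 
   q6   q5  q6 
(> = start, * = accepting)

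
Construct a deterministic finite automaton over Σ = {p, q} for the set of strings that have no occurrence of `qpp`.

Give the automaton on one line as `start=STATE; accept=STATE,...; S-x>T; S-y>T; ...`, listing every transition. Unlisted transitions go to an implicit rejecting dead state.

This is the complement of 'contains `qpp`'. Use the same substring-matching states — S0 through S3 holding how much of `qpp` has just been matched — but flip the accepting set: everything except the trap S3 accepts.
A 4-state machine:
        p   q  
>* S0   S0  S1 
 * S1   S2  S1 
 * S2   S3  S1 
   S3   S3  S3 
(> = start, * = accepting)

start=S0; accept=S0,S1,S2; S0-p>S0; S0-q>S1; S1-p>S2; S1-q>S1; S2-p>S3; S2-q>S1; S3-p>S3; S3-q>S3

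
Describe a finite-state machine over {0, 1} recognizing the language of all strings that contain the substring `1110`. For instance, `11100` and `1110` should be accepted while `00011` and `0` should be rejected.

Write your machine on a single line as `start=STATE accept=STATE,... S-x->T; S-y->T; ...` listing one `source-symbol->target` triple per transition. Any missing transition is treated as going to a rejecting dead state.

start=q0; accept=q4; q0-0->q0; q0-1->q1; q1-0->q0; q1-1->q2; q2-0->q0; q2-1->q3; q3-0->q4; q3-1->q3; q4-0->q4; q4-1->q4

Track how much of `1110` has been matched so far: state q0 is no progress, q4 is the absorbing accept state reached once `1110` has occurred. Intermediate states record partial matches; on a mismatch, fall back to the longest reusable overlap.
5 states suffice.
        0   1  
>  q0   q0  q1 
   q1   q0  q2 
   q2   q0  q3 
   q3   q4  q3 
 * q4   q4  q4 
(> = start, * = accepting)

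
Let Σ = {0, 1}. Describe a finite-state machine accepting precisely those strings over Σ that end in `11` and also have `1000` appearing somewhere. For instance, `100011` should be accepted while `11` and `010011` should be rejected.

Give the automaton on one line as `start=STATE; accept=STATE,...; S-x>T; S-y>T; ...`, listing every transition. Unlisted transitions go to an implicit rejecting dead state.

start=q0; accept=q7; q0-0>q0; q0-1>q1; q1-0>q2; q1-1>q3; q2-0>q4; q2-1>q1; q3-0>q2; q3-1>q3; q4-0>q5; q4-1>q1; q5-0>q5; q5-1>q6; q6-0>q5; q6-1>q7; q7-0>q5; q7-1>q7

Run two small machines in parallel and take their product. One (3 states) tracks how much of the suffix `11` has currently been matched; the other (5 states) tracks whether and how much of `1000` has been seen. Each combined state is a pair, one component from each; accept when both components accept.
8 states suffice.
        0   1  
>  q0   q0  q1 
   q1   q2  q3 
   q2   q4  q1 
   q3   q2  q3 
   q4   q5  q1 
   q5   q5  q6 
   q6   q5  q7 
 * q7   q5  q7 
(> = start, * = accepting)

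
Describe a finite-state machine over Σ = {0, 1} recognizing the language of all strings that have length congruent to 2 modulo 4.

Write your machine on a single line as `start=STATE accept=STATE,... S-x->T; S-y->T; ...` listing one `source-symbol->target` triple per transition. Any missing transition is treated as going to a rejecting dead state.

start=A; accept=C; A-0->B; A-1->B; B-0->C; B-1->C; C-0->D; C-1->D; D-0->A; D-1->A

Only the length mod 4 matters, so use a 4-cycle: from any state, every input symbol moves to the next state, wrapping D back to A. Mark C accepting.
With 4 states:
       0  1 
>  A   B  B 
   B   C  C 
 * C   D  D 
   D   A  A 
(> = start, * = accepting)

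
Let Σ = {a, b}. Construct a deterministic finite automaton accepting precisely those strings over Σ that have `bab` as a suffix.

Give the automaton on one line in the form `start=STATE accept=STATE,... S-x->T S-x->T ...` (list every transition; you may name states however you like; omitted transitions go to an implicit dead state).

start=s0 accept=s3 s0-a->s0 s0-b->s1 s1-a->s2 s1-b->s1 s2-a->s0 s2-b->s3 s3-a->s2 s3-b->s1

Let each state record the length of the longest suffix of the input read so far that is also a prefix of `bab`. s1 means the last symbol is `b`; s2 means the last 2 symbols are `ba`; s3 means the last 3 symbols are `bab`. Accept only at s3, where the string currently ends in `bab`.
        a   b  
>  s0   s0  s1 
   s1   s2  s1 
   s2   s0  s3 
 * s3   s2  s1 
(> = start, * = accepting)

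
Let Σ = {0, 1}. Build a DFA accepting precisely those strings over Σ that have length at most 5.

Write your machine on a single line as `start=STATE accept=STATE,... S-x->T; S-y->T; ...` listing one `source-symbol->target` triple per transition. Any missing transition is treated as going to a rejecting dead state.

start=q0; accept=q0,q1,q2,q3,q4,q5; q0-0->q1; q0-1->q1; q1-0->q2; q1-1->q2; q2-0->q3; q2-1->q3; q3-0->q4; q3-1->q4; q4-0->q5; q4-1->q5; q5-0->q6; q5-1->q6; q6-0->q6; q6-1->q6

Count input length up to 6: every symbol moves from q0 toward q6, which means 'more than 5' and absorbs. Accept from {q0, q1, q2, q3, q4, q5}.
        0   1  
>* q0   q1  q1 
 * q1   q2  q2 
 * q2   q3  q3 
 * q3   q4  q4 
 * q4   q5  q5 
 * q5   q6  q6 
   q6   q6  q6 
(> = start, * = accepting)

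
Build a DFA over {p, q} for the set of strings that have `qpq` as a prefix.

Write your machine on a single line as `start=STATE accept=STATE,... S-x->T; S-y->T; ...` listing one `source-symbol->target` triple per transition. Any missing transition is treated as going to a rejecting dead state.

start=s0; accept=s3; s0-p->s4; s0-q->s1; s1-p->s2; s1-q->s4; s2-p->s4; s2-q->s3; s3-p->s3; s3-q->s3; s4-p->s4; s4-q->s4

Check the first 3 symbols one by one: s0 through s2 record how many have matched `qpq` so far; any wrong symbol goes to the dead state s4. After all 3 match we enter the accepting sink s3.
        p   q  
>  s0   s4  s1 
   s1   s2  s4 
   s2   s4  s3 
 * s3   s3  s3 
   s4   s4  s4 
(> = start, * = accepting)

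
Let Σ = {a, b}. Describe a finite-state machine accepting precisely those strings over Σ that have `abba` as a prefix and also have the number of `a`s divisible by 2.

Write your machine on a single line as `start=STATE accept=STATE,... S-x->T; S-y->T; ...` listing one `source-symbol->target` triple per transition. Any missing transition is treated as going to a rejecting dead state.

Run two small machines in parallel and take their product. One (6 states) tracks whether the input so far still matches the prefix `abba`; the other (2 states) tracks the count of `a`s modulo 2. Each combined state is a pair, one component from each; accept when both components accept. After merging equivalent states the machine shrinks.
With 7 states:
        a   b  
>  q0   q1  q2 
   q1   q2  q3 
   q2   q2  q2 
   q3   q2  q4 
   q4   q5  q2 
 * q5   q6  q5 
   q6   q5  q6 
(> = start, * = accepting)

start=q0; accept=q5; q0-a->q1; q0-b->q2; q1-a->q2; q1-b->q3; q2-a->q2; q2-b->q2; q3-a->q2; q3-b->q4; q4-a->q5; q4-b->q2; q5-a->q6; q5-b->q5; q6-a->q5; q6-b->q6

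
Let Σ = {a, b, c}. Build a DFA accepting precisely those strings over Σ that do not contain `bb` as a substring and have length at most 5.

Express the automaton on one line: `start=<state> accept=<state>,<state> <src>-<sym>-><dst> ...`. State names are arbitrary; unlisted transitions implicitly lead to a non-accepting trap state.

start=q0 accept=q0,q1,q2,q3,q4,q6,q7,q9,q10,q12,q13 q0-a->q1 q0-b->q2 q0-c->q1 q1-a->q3 q1-b->q4 q1-c->q3 q2-a->q3 q2-b->q5 q2-c->q3 q3-a->q6 q3-b->q7 q3-c->q6 q4-a->q6 q4-b->q8 q4-c->q6 q5-a->q8 q5-b->q8 q5-c->q8 q6-a->q9 q6-b->q10 q6-c->q9 q7-a->q9 q7-b->q11 q7-c->q9 q8-a->q11 q8-b->q11 q8-c->q11 q9-a->q12 q9-b->q13 q9-c->q12 q10-a->q12 q10-b->q14 q10-c->q12 q11-a->q14 q11-b->q14 q11-c->q14 q12-a->q15 q12-b->q16 q12-c->q15 q13-a->q15 q13-b->q17 q13-c->q15 q14-a->q17 q14-b->q17 q14-c->q17 q15-a->q15 q15-b->q16 q15-c->q15 q16-a->q15 q16-b->q17 q16-c->q15 q17-a->q17 q17-b->q17 q17-c->q17

Handle the two conditions separately and then intersect. One (3 states) tracks partial matches of the forbidden pattern `bb`; the other (7 states) tracks the input length, saturating at 6. Each combined state is a pair, one component from each; accept when both components accept.
18 states suffice.
          a    b    c  
>* q0     q1   q2   q1 
 * q1     q3   q4   q3 
 * q2     q3   q5   q3 
 * q3     q6   q7   q6 
 * q4     q6   q8   q6 
   q5     q8   q8   q8 
 * q6     q9  q10   q9 
 * q7     q9  q11   q9 
   q8    q11  q11  q11 
 * q9    q12  q13  q12 
 * q10   q12  q14  q12 
   q11   q14  q14  q14 
 * q12   q15  q16  q15 
 * q13   q15  q17  q15 
   q14   q17  q17  q17 
   q15   q15  q16  q15 
   q16   q15  q17  q15 
   q17   q17  q17  q17 
(> = start, * = accepting)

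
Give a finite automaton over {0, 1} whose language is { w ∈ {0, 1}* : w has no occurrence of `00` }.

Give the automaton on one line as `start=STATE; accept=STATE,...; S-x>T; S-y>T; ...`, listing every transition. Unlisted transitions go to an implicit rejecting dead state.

start=A; accept=A,B; A-0>B; A-1>A; B-0>C; B-1>A; C-0>C; C-1>C

This is the complement of 'contains `00`'. Use the same substring-matching states — A through C holding how much of `00` has just been matched — but flip the accepting set: everything except the trap C accepts.
A 3-state machine:
       0  1 
>* A   B  A 
 * B   C  A 
   C   C  C 
(> = start, * = accepting)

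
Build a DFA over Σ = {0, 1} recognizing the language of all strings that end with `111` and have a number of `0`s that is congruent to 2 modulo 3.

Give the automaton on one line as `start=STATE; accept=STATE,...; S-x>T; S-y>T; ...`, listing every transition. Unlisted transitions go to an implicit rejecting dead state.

start=S0; accept=S5; S0-0>S1; S0-1>S0; S1-0>S2; S1-1>S1; S2-0>S0; S2-1>S3; S3-0>S0; S3-1>S4; S4-0>S0; S4-1>S5; S5-0>S0; S5-1>S5

Build one automaton per condition and run them in lockstep. The first has 4 states tracking how much of the suffix `111` has currently been matched; the second has 3 states tracking the count of `0`s modulo 3. A product state is a pair (one from each), accepting exactly when both do. Equivalent product states are then merged.
A 6-state machine:
        0   1  
>  S0   S1  S0 
   S1   S2  S1 
   S2   S0  S3 
   S3   S0  S4 
   S4   S0  S5 
 * S5   S0  S5 
(> = start, * = accepting)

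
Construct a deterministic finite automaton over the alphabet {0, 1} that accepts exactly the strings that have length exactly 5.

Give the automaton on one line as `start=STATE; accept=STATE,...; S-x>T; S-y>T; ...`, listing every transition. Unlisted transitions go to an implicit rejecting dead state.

Count input length up to 6: every symbol moves from s0 toward s6, which means 'more than 5' and absorbs. Accept from {s5}.
A 7-state machine:
        0   1  
>  s0   s1  s1 
   s1   s2  s2 
   s2   s3  s3 
   s3   s4  s4 
   s4   s5  s5 
 * s5   s6  s6 
   s6   s6  s6 
(> = start, * = accepting)

start=s0; accept=s5; s0-0>s1; s0-1>s1; s1-0>s2; s1-1>s2; s2-0>s3; s2-1>s3; s3-0>s4; s3-1>s4; s4-0>s5; s4-1>s5; s5-0>s6; s5-1>s6; s6-0>s6; s6-1>s6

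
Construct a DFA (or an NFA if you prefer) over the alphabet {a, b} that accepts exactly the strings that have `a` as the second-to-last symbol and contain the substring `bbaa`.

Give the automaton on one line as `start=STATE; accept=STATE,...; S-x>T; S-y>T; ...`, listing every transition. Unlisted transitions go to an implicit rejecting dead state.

start=S0; accept=S4,S5; S0-a>S0; S0-b>S1; S1-a>S0; S1-b>S2; S2-a>S3; S2-b>S2; S3-a>S4; S3-b>S1; S4-a>S4; S4-b>S5; S5-a>S6; S5-b>S7; S6-a>S4; S6-b>S5; S7-a>S6; S7-b>S7

Run two small machines in parallel and take their product. The first has 7 states tracking the last 2 symbols read; the second has 5 states tracking whether and how much of `bbaa` has been seen. A product state is a pair (one from each), accepting exactly when both do. Equivalent product states are then merged.
With 8 states:
        a   b  
>  S0   S0  S1 
   S1   S0  S2 
   S2   S3  S2 
   S3   S4  S1 
 * S4   S4  S5 
 * S5   S6  S7 
   S6   S4  S5 
   S7   S6  S7 
(> = start, * = accepting)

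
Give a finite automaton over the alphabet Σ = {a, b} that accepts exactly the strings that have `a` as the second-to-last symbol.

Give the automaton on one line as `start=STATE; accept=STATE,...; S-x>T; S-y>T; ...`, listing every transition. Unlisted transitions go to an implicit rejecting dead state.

start=S0; accept=S3,S4; S0-a>S1; S0-b>S2; S1-a>S3; S1-b>S4; S2-a>S5; S2-b>S6; S3-a>S3; S3-b>S4; S4-a>S5; S4-b>S6; S5-a>S3; S5-b>S4; S6-a>S5; S6-b>S6

A DFA must remember the last 2 symbols (since which symbol is second-to-last isn't known until the input ends). Use one state per possible window of the last ≤2 symbols; accept from those whose window starts with `a`.
With 7 states:
        a   b  
>  S0   S1  S2 
   S1   S3  S4 
   S2   S5  S6 
 * S3   S3  S4 
 * S4   S5  S6 
   S5   S3  S4 
   S6   S5  S6 
(> = start, * = accepting)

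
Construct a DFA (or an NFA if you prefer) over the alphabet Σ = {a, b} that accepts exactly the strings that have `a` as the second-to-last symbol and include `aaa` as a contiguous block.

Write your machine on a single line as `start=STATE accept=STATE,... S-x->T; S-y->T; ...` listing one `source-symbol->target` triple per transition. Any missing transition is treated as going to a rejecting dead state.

Run two small machines in parallel and take their product. One (7 states) tracks the last 2 symbols read; the other (4 states) tracks whether and how much of `aaa` has been seen. Each combined state is a pair, one component from each; accept when both components accept. After merging equivalent states the machine shrinks.
A 7-state machine:
        a   b  
>  q0   q1  q0 
   q1   q2  q0 
   q2   q3  q0 
 * q3   q3  q4 
 * q4   q5  q6 
   q5   q3  q4 
   q6   q5  q6 
(> = start, * = accepting)

start=q0; accept=q3,q4; q0-a->q1; q0-b->q0; q1-a->q2; q1-b->q0; q2-a->q3; q2-b->q0; q3-a->q3; q3-b->q4; q4-a->q5; q4-b->q6; q5-a->q3; q5-b->q4; q6-a->q5; q6-b->q6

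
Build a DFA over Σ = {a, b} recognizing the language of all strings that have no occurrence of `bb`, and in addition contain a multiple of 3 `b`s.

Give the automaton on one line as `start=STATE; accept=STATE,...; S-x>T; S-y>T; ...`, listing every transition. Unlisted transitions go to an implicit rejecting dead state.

Handle the two conditions separately and then intersect. One (3 states) tracks partial matches of the forbidden pattern `bb`; the other (3 states) tracks the count of `b`s modulo 3. Each combined state is a pair, one component from each; accept when both components accept. Equivalent product states are then merged.
A 7-state machine:
        a   b  
>* q0   q0  q1 
   q1   q2  q3 
   q2   q2  q4 
   q3   q3  q3 
   q4   q5  q3 
   q5   q5  q6 
 * q6   q0  q3 
(> = start, * = accepting)

start=q0; accept=q0,q6; q0-a>q0; q0-b>q1; q1-a>q2; q1-b>q3; q2-a>q2; q2-b>q4; q3-a>q3; q3-b>q3; q4-a>q5; q4-b>q3; q5-a>q5; q5-b>q6; q6-a>q0; q6-b>q3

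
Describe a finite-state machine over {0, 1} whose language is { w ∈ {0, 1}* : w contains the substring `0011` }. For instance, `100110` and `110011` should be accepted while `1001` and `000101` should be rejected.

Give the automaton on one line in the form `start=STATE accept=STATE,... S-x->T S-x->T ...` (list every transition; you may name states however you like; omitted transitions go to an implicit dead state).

Track how much of `0011` has been matched so far: state q0 is no progress, q4 is the absorbing accept state reached once `0011` has occurred. Intermediate states record partial matches; on a mismatch, fall back to the longest reusable overlap.
With 5 states:
        0   1  
>  q0   q1  q0 
   q1   q2  q0 
   q2   q2  q3 
   q3   q1  q4 
 * q4   q4  q4 
(> = start, * = accepting)

start=q0 accept=q4 q0-0->q1 q0-1->q0 q1-0->q2 q1-1->q0 q2-0->q2 q2-1->q3 q3-0->q1 q3-1->q4 q4-0->q4 q4-1->q4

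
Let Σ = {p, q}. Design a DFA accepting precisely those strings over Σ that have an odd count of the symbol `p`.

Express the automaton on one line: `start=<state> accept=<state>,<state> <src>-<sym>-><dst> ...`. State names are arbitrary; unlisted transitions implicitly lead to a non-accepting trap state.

start=A accept=B A-p->B A-q->A B-p->A B-q->B

Keep the running count of `p`s modulo 2: each `p` advances along the cycle A → B → A while other symbols loop. Accept at B.
       p  q 
>  A   B  A 
 * B   A  B 
(> = start, * = accepting)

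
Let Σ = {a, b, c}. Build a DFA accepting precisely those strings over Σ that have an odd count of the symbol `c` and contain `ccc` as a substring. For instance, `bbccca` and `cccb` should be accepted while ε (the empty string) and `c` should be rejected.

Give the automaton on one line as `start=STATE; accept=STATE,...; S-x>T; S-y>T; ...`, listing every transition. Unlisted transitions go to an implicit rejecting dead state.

start=s0; accept=s5; s0-a>s0; s0-b>s0; s0-c>s1; s1-a>s2; s1-b>s2; s1-c>s3; s2-a>s2; s2-b>s2; s2-c>s4; s3-a>s0; s3-b>s0; s3-c>s5; s4-a>s0; s4-b>s0; s4-c>s6; s5-a>s5; s5-b>s5; s5-c>s7; s6-a>s2; s6-b>s2; s6-c>s7; s7-a>s7; s7-b>s7; s7-c>s5

Run two small machines in parallel and take their product. One (2 states) tracks the count of `c`s modulo 2; the other (4 states) tracks whether and how much of `ccc` has been seen. Each combined state is a pair, one component from each; accept when both components accept.
With 8 states:
        a   b   c  
>  s0   s0  s0  s1 
   s1   s2  s2  s3 
   s2   s2  s2  s4 
   s3   s0  s0  s5 
   s4   s0  s0  s6 
 * s5   s5  s5  s7 
   s6   s2  s2  s7 
   s7   s7  s7  s5 
(> = start, * = accepting)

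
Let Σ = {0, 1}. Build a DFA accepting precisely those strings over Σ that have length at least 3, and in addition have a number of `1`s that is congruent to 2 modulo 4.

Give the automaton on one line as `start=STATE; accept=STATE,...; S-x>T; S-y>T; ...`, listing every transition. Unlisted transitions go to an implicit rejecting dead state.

Handle the two conditions separately and then intersect. One (5 states) tracks the input length, saturating at 4; the other (4 states) tracks the count of `1`s modulo 4. Each combined state is a pair, one component from each; accept when both components accept.
14 states suffice.
          0    1  
>  s0     s1   s2 
   s1     s3   s4 
   s2     s4   s5 
   s3     s6   s7 
   s4     s7   s8 
   s5     s8   s9 
   s6    s10  s11 
   s7    s11  s12 
 * s8    s12  s13 
   s9    s13  s10 
   s10   s10  s11 
   s11   s11  s12 
 * s12   s12  s13 
   s13   s13  s10 
(> = start, * = accepting)

start=s0; accept=s8,s12; s0-0>s1; s0-1>s2; s1-0>s3; s1-1>s4; s2-0>s4; s2-1>s5; s3-0>s6; s3-1>s7; s4-0>s7; s4-1>s8; s5-0>s8; s5-1>s9; s6-0>s10; s6-1>s11; s7-0>s11; s7-1>s12; s8-0>s12; s8-1>s13; s9-0>s13; s9-1>s10; s10-0>s10; s10-1>s11; s11-0>s11; s11-1>s12; s12-0>s12; s12-1>s13; s13-0>s13; s13-1>s10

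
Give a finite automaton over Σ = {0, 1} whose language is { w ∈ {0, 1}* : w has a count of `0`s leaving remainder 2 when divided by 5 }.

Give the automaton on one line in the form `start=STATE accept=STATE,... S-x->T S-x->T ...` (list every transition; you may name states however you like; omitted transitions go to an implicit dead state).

start=S0 accept=S2 S0-0->S1 S0-1->S0 S1-0->S2 S1-1->S1 S2-0->S3 S2-1->S2 S3-0->S4 S3-1->S3 S4-0->S0 S4-1->S4

The only thing that matters is how many `0`s have appeared, reduced mod 5. Use one state per residue: S0 for 0, …, S4 for 4. Reading `0` moves to the next residue; anything else stays put. S2 is accepting.
With 5 states:
        0   1  
>  S0   S1  S0 
   S1   S2  S1 
 * S2   S3  S2 
   S3   S4  S3 
   S4   S0  S4 
(> = start, * = accepting)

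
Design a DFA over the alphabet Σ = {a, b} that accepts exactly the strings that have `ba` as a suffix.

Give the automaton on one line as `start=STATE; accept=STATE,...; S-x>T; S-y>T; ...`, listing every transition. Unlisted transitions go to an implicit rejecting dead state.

Let each state record the length of the longest suffix of the input read so far that is also a prefix of `ba`. q1 means the last symbol is `b`; q2 means the last 2 symbols are `ba`. Accept only at q2, where the string currently ends in `ba`.
        a   b  
>  q0   q0  q1 
   q1   q2  q1 
 * q2   q0  q1 
(> = start, * = accepting)

start=q0; accept=q2; q0-a>q0; q0-b>q1; q1-a>q2; q1-b>q1; q2-a>q0; q2-b>q1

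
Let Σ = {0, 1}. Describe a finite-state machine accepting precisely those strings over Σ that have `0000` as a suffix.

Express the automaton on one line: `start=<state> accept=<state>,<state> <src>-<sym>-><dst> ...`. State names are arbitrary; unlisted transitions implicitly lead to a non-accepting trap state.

Let each state record the length of the longest suffix of the input read so far that is also a prefix of `0000`. q1 means the last symbol is `0`; q2 means the last 2 symbols are `00`; q3 means the last 3 symbols are `000`; q4 means the last 4 symbols are `0000`. Accept only at q4, where the string currently ends in `0000`.
        0   1  
>  q0   q1  q0 
   q1   q2  q0 
   q2   q3  q0 
   q3   q4  q0 
 * q4   q4  q0 
(> = start, * = accepting)

start=q0 accept=q4 q0-0->q1 q0-1->q0 q1-0->q2 q1-1->q0 q2-0->q3 q2-1->q0 q3-0->q4 q3-1->q0 q4-0->q4 q4-1->q0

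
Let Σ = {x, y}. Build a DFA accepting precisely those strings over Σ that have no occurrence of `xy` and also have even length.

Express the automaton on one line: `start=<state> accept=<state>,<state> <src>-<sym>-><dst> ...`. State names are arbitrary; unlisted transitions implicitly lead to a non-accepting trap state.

Build one automaton per condition and run them in lockstep. One (3 states) tracks partial matches of the forbidden pattern `xy`; the other (2 states) tracks the input length modulo 2. Each combined state is a pair, one component from each; accept when both components accept. Minimizing collapses redundant product states.
5 states suffice.
        x   y  
>* s0   s1  s2 
   s1   s3  s4 
   s2   s3  s0 
 * s3   s1  s4 
   s4   s4  s4 
(> = start, * = accepting)

start=s0 accept=s0,s3 s0-x->s1 s0-y->s2 s1-x->s3 s1-y->s4 s2-x->s3 s2-y->s0 s3-x->s1 s3-y->s4 s4-x->s4 s4-y->s4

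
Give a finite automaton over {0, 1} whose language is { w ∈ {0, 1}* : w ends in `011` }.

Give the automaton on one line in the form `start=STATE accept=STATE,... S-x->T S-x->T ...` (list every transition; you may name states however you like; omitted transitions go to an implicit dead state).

Remember how much of `011` the current input suffix matches. State q0 means no match yet; q1 means the last symbol is `0`; q2 means the last 2 symbols are `01`; q3 means the last 3 symbols are `011`. Only q3 accepts. On a mismatch, fall back to the longest proper suffix that is still a prefix of `011`.
4 states suffice.
        0   1  
>  q0   q1  q0 
   q1   q1  q2 
   q2   q1  q3 
 * q3   q1  q0 
(> = start, * = accepting)

start=q0 accept=q3 q0-0->q1 q0-1->q0 q1-0->q1 q1-1->q2 q2-0->q1 q2-1->q3 q3-0->q1 q3-1->q0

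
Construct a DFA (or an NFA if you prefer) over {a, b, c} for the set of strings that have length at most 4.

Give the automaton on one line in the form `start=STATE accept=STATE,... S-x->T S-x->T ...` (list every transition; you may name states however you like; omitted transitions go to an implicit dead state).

Count input length up to 5: every symbol moves from q0 toward q5, which means 'more than 4' and absorbs. Accept from {q0, q1, q2, q3, q4}.
        a   b   c  
>* q0   q1  q1  q1 
 * q1   q2  q2  q2 
 * q2   q3  q3  q3 
 * q3   q4  q4  q4 
 * q4   q5  q5  q5 
   q5   q5  q5  q5 
(> = start, * = accepting)

start=q0 accept=q0,q1,q2,q3,q4 q0-a->q1 q0-b->q1 q0-c->q1 q1-a->q2 q1-b->q2 q1-c->q2 q2-a->q3 q2-b->q3 q2-c->q3 q3-a->q4 q3-b->q4 q3-c->q4 q4-a->q5 q4-b->q5 q4-c->q5 q5-a->q5 q5-b->q5 q5-c->q5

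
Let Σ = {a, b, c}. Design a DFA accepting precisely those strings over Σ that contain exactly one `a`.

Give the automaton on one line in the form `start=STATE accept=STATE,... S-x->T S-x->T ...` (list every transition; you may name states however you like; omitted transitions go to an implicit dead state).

start=q0 accept=q1 q0-a->q1 q0-b->q0 q0-c->q0 q1-a->q2 q1-b->q1 q1-c->q1 q2-a->q2 q2-b->q2 q2-c->q2

Only the number of `a`s matters, and only up to 2. Make a chain q0 → q1 → q2 advanced by each `a` (with q2 absorbing); every other symbol self-loops. The accepting set is {q1}.
A 3-state machine:
        a   b   c  
>  q0   q1  q0  q0 
 * q1   q2  q1  q1 
   q2   q2  q2  q2 
(> = start, * = accepting)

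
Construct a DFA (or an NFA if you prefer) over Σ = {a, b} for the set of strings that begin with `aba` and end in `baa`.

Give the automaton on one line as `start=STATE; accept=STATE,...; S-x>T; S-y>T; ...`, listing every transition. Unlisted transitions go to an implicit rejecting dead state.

start=q0; accept=q5; q0-a>q1; q0-b>q2; q1-a>q2; q1-b>q3; q2-a>q2; q2-b>q2; q3-a>q4; q3-b>q2; q4-a>q5; q4-b>q6; q5-a>q7; q5-b>q6; q6-a>q4; q6-b>q6; q7-a>q7; q7-b>q6

Build one automaton per condition and run them in lockstep. The first has 5 states tracking whether the input so far still matches the prefix `aba`; the second has 4 states tracking how much of the suffix `baa` has currently been matched. A product state is a pair (one from each), accepting exactly when both do. Minimizing collapses redundant product states.
An 8-state machine:
        a   b  
>  q0   q1  q2 
   q1   q2  q3 
   q2   q2  q2 
   q3   q4  q2 
   q4   q5  q6 
 * q5   q7  q6 
   q6   q4  q6 
   q7   q7  q6 
(> = start, * = accepting)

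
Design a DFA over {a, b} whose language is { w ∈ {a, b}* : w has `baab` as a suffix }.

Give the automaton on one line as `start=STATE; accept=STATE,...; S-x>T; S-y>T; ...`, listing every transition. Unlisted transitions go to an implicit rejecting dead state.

Let each state record the length of the longest suffix of the input read so far that is also a prefix of `baab`. S1 means the last symbol is `b`; S2 means the last 2 symbols are `ba`; S3 means the last 3 symbols are `baa`; S4 means the last 4 symbols are `baab`. Accept only at S4, where the string currently ends in `baab`.
With 5 states:
        a   b  
>  S0   S0  S1 
   S1   S2  S1 
   S2   S3  S1 
   S3   S0  S4 
 * S4   S2  S1 
(> = start, * = accepting)

start=S0; accept=S4; S0-a>S0; S0-b>S1; S1-a>S2; S1-b>S1; S2-a>S3; S2-b>S1; S3-a>S0; S3-b>S4; S4-a>S2; S4-b>S1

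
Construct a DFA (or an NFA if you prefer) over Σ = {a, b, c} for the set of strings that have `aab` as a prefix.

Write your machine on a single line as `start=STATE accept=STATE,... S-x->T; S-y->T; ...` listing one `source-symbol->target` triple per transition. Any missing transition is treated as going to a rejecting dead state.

start=S0; accept=S3; S0-a->S1; S0-b->S4; S0-c->S4; S1-a->S2; S1-b->S4; S1-c->S4; S2-a->S4; S2-b->S3; S2-c->S4; S3-a->S3; S3-b->S3; S3-c->S3; S4-a->S4; S4-b->S4; S4-c->S4

Check the first 3 symbols one by one: S0 through S2 record how many have matched `aab` so far; any wrong symbol goes to the dead state S4. After all 3 match we enter the accepting sink S3.
With 5 states:
        a   b   c  
>  S0   S1  S4  S4 
   S1   S2  S4  S4 
   S2   S4  S3  S4 
 * S3   S3  S3  S3 
   S4   S4  S4  S4 
(> = start, * = accepting)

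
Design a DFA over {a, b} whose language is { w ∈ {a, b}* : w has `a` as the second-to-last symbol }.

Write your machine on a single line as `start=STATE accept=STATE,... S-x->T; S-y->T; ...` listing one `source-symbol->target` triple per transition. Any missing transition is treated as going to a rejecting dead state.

Because acceptance depends on a position counted from the end, the machine has to buffer the most recent 2 symbols. Make each state the string of the last up-to-2 symbols read; on input `x` shift the window left and append `x`. Accept when the buffered window has length 2 and begins with `a`.
With 7 states:
        a   b  
>  q0   q1  q2 
   q1   q3  q4 
   q2   q5  q6 
 * q3   q3  q4 
 * q4   q5  q6 
   q5   q3  q4 
   q6   q5  q6 
(> = start, * = accepting)

start=q0; accept=q3,q4; q0-a->q1; q0-b->q2; q1-a->q3; q1-b->q4; q2-a->q5; q2-b->q6; q3-a->q3; q3-b->q4; q4-a->q5; q4-b->q6; q5-a->q3; q5-b->q4; q6-a->q5; q6-b->q6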